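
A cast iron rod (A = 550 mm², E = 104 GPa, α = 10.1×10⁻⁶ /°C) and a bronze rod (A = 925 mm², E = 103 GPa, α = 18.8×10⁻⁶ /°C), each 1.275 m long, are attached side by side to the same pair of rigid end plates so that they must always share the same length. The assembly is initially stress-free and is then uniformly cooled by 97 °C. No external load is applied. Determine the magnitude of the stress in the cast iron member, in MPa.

σ ≈ 54.8 MPa (compressive)

The bronze has the larger α, so on cooling it would change length more than the cast iron if both were free. The rigid plates force a common final length, so the bronze is put into tension and the cast iron into compression, with equal and opposite forces P (no external load).
Equating the net (thermal + elastic) strains gives |α₁ − α₂|·ΔT = P·[1/(A₁E₁) + 1/(A₂E₂)].
|α₁ − α₂|·ΔT = 8.7×10⁻⁶ × 97 = 0.0008439.
1/(A₁E₁) + 1/(A₂E₂) = 1/(550×104×10³) + 1/(925×103×10³) = 2.798×10⁻⁸ N⁻¹.
P = 0.0008439 / 2.798×10⁻⁸ = 30160 N = 30.16 kN.
σ_{cast iron} = P/A₁ = 30160/550 = 54.84 MPa, compressive.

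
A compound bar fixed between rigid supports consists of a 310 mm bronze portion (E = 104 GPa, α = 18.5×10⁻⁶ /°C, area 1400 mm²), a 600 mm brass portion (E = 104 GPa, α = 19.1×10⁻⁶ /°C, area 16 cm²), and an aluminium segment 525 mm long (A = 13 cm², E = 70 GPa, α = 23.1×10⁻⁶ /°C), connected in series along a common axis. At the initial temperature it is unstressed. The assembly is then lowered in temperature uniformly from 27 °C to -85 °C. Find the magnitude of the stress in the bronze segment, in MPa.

σ ≈ 204 MPa (tensile)

With the walls removed the bar would change length by δ_free = Σ αᵢΔT Lᵢ = 18.5×10⁻⁶×112×310 + 19.1×10⁻⁶×112×600 + 23.1×10⁻⁶×112×525 = 3.284 mm.
Since the ends are fixed, an axial force P builds up, equal in every segment, with P · Σ Lᵢ/(AᵢEᵢ) = δ_free.
The series flexibility is Σ Lᵢ/(AᵢEᵢ) = 310/(1400×104×10³) + 600/(1600×104×10³) + 525/(1300×70×10³) = 1.15×10⁻⁵ mm/N.
So P = 3.284 / 1.15×10⁻⁵ = 285.5 kN, tensile.
σ_{bronze} = P / A = 285500 / 1400 = 203.9 MPa.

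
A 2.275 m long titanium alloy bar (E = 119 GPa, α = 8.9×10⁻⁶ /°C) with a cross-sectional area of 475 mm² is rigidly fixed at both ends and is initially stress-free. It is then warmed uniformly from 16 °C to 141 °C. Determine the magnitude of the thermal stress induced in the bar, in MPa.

σ ≈ 132 MPa (compressive)

Because both ends are immovable the net strain is zero, and the suppressed thermal strain is αΔT = 8.9×10⁻⁶ × 125 = 1112.5×10⁻⁶.
σ = EαΔT = 119×10³ × 8.9×10⁻⁶ × 125 = 132.4 MPa (compressive; the bar is trying to expand).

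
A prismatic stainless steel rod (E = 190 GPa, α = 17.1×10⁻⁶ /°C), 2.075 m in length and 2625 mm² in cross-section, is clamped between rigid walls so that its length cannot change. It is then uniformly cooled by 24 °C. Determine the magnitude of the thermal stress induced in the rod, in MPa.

With length fixed, the mechanical strain must cancel the thermal strain αΔT = 17.1×10⁻⁶ × 24 = 410.4×10⁻⁶.
σ = EαΔT = 190×10³ × 17.1×10⁻⁶ × 24 = 77.98 MPa (tensile; the rod is trying to contract).

σ ≈ 78 MPa (tensile)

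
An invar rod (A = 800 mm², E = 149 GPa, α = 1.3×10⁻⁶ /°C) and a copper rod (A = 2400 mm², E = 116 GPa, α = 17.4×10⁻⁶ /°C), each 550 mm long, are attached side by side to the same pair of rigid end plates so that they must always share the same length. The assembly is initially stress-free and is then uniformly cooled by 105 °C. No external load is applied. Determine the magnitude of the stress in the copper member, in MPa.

Equilibrium of a rigid end plate with no external load gives equal and opposite internal forces ±P in the two members. Since α_{copper} > α_{invar}, cooling drives the copper into tension and the invar into compression.
Compatibility of the two members (thermal + elastic change equal): (α₁ − α₂)ΔT = P·[1/(A₁E₁) + 1/(A₂E₂)].
|α₁ − α₂|·ΔT = 16.1×10⁻⁶ × 105 = 0.00169.
1/(A₁E₁) + 1/(A₂E₂) = 1/(800×149×10³) + 1/(2400×116×10³) = 1.198×10⁻⁸ N⁻¹.
P = 0.00169 / 1.198×10⁻⁸ = 141100 N = 141.1 kN.
σ_{copper} = P/A₂ = 141100/2400 = 58.79 MPa, tensile.

σ ≈ 58.8 MPa (tensile)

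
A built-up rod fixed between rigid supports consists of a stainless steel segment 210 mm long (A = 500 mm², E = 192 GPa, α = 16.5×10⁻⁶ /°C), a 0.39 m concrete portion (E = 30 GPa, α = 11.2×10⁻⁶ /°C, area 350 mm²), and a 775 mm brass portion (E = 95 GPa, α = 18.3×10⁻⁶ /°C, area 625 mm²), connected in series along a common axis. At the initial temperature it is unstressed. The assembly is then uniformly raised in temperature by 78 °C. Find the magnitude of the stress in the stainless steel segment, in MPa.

σ ≈ 65.6 MPa (compressive)

If the supports were absent, the total length change would be Σ αᵢΔT Lᵢ = 16.5×10⁻⁶×78×210 + 11.2×10⁻⁶×78×390 + 18.3×10⁻⁶×78×775 = 1.717 mm.
The walls prevent any net length change, so an axial force P (same in every segment) develops. Compatibility: P · Σ Lᵢ/(AᵢEᵢ) = δ_free.
The series flexibility is Σ Lᵢ/(AᵢEᵢ) = 210/(500×192×10³) + 390/(350×30×10³) + 775/(625×95×10³) = 5.238×10⁻⁵ mm/N.
So P = 1.717 / 5.238×10⁻⁵ = 32.78 kN, compressive.
σ_{stainless steel} = P / A = 32780 / 500 = 65.56 MPa.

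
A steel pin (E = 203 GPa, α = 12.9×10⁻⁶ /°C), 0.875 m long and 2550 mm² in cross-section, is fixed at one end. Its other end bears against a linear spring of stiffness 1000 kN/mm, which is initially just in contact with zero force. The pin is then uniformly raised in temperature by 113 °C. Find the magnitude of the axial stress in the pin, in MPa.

σ ≈ 186 MPa (compressive)

The unrestrained thermal change is αΔT L = 12.9×10⁻⁶ × 113 × 875 = 1.275 mm.
With a force P in the spring, the elastic change of the pin is PL/(AE) and that of the spring is P/k; compatibility requires their sum to equal δ_free.
P [ L/(AE) + 1/k ] = δ_free → P [ 875/(2550×203×10³) + 1/(1000×10³) ] = 1.275.
P = 1.275 / 2.69×10⁻⁶ = 474100 N.
σ = P/A = 474100/2550 = 185.9 MPa.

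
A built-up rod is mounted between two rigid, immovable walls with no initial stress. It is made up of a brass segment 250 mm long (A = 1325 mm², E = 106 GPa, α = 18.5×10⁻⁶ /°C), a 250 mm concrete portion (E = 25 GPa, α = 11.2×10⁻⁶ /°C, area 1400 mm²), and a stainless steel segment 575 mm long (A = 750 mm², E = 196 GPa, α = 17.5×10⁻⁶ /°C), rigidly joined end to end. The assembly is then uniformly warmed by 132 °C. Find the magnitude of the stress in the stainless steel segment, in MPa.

Free thermal expansion of the whole bar: Σ αᵢΔT Lᵢ = 18.5×10⁻⁶×132×250 + 11.2×10⁻⁶×132×250 + 17.5×10⁻⁶×132×575 = 2.308 mm.
Since the ends are fixed, an axial force P builds up, equal in every segment, with P · Σ Lᵢ/(AᵢEᵢ) = δ_free.
Σ Lᵢ/(AᵢEᵢ) = 250/(1325×106×10³) + 250/(1400×25×10³) + 575/(750×196×10³) = 1.283×10⁻⁵ mm/N.
P = 2.308 / 1.283×10⁻⁵ = 179900 N = 179.9 kN, compressive.
σ_{stainless steel} = P / A = 179900 / 750 = 239.8 MPa.

σ ≈ 240 MPa (compressive)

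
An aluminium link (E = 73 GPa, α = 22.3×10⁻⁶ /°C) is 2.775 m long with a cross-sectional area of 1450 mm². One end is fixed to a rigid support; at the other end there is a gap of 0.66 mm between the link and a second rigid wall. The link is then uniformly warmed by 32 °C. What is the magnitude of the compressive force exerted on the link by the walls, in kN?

If the wall were absent the link would grow by αΔT L = 22.3×10⁻⁶ × 32 × 2775 = 1.98 mm.
The gap closes (δ_free > 0.66 mm) and the wall then resists a further 1.98 − 0.66 = 1.32 mm of expansion.
Compatibility: PL/(AE) = 1.32 mm, so σ = P/A = E × (1.32/2775) = 34.73 MPa.
Force on the wall = σA = 34.73 × 1450 mm² = 50.36 kN.

P ≈ 50.4 kN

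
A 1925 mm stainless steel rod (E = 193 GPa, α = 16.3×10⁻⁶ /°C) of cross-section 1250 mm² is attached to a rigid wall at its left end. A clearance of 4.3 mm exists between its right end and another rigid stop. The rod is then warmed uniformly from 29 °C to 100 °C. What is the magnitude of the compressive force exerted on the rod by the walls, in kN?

P ≈ 0 kN

Unrestrained expansion: δ_free = αΔT L = 16.3×10⁻⁶ × 71 × 1925 = 2.228 mm.
This is smaller than the 4.3 mm clearance, so the rod expands freely without reaching the stop — the stress is zero.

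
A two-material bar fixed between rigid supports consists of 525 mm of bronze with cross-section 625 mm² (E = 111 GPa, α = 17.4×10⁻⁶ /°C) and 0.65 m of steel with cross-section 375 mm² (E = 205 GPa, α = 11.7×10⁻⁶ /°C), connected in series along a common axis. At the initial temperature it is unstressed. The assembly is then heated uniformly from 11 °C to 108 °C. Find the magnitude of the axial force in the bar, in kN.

If the supports were absent, the total length change would be Σ αᵢΔT Lᵢ = 17.4×10⁻⁶×97×525 + 11.7×10⁻⁶×97×650 = 1.624 mm.
Since the ends are fixed, an axial force P builds up, equal in every segment, with P · Σ Lᵢ/(AᵢEᵢ) = δ_free.
The series flexibility is Σ Lᵢ/(AᵢEᵢ) = 525/(625×111×10³) + 650/(375×205×10³) = 1.602×10⁻⁵ mm/N.
So P = 1.624 / 1.602×10⁻⁵ = 101.3 kN, compressive.

P ≈ 101 kN (compressive)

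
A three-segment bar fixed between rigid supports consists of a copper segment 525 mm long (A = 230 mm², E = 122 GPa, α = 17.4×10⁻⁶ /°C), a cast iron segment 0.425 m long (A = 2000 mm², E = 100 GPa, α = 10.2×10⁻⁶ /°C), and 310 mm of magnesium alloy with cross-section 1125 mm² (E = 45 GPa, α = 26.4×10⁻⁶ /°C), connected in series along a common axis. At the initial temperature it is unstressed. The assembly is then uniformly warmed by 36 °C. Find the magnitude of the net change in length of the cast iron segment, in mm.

|ΔL| ≈ 0.0946 mm

With the walls removed the bar would change length by δ_free = Σ αᵢΔT Lᵢ = 17.4×10⁻⁶×36×525 + 10.2×10⁻⁶×36×425 + 26.4×10⁻⁶×36×310 = 0.7795 mm.
The walls prevent any net length change, so an axial force P (same in every segment) develops. Compatibility: P · Σ Lᵢ/(AᵢEᵢ) = δ_free.
The series flexibility is Σ Lᵢ/(AᵢEᵢ) = 525/(230×122×10³) + 425/(2000×100×10³) + 310/(1125×45×10³) = 2.696×10⁻⁵ mm/N.
So P = 0.7795 / 2.696×10⁻⁵ = 28.92 kN, compressive.
For the cast iron segment, free thermal change = 10.2×10⁻⁶×36×425 = 0.1561 mm and elastic change from P = 28920×425/(2000×100×10³) = 0.06145 mm; these oppose, so the net change is 0.0946 mm (segment lengthens).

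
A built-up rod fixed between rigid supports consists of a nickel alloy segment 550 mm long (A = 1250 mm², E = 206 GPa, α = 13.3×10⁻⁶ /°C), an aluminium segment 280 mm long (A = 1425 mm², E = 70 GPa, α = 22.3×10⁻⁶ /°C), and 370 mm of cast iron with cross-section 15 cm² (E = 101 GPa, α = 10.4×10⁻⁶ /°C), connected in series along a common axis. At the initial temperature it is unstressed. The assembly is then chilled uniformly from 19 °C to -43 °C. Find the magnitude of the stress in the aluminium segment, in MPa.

σ ≈ 103 MPa (tensile)

Free thermal contraction of the whole bar: Σ αᵢΔT Lᵢ = 13.3×10⁻⁶×62×550 + 22.3×10⁻⁶×62×280 + 10.4×10⁻⁶×62×370 = 1.079 mm.
The rigid supports impose zero overall length change; the single axial force P common to all segments must satisfy P Σ Lᵢ/(AᵢEᵢ) = δ_free.
The series flexibility is Σ Lᵢ/(AᵢEᵢ) = 550/(1250×206×10³) + 280/(1425×70×10³) + 370/(1500×101×10³) = 7.385×10⁻⁶ mm/N.
Hence P = δ_free / Σ(L/AE) = 1.079/7.385×10⁻⁶ = 146.1 kN (tensile).
σ_{aluminium} = P / A = 146100 / 1425 = 102.6 MPa.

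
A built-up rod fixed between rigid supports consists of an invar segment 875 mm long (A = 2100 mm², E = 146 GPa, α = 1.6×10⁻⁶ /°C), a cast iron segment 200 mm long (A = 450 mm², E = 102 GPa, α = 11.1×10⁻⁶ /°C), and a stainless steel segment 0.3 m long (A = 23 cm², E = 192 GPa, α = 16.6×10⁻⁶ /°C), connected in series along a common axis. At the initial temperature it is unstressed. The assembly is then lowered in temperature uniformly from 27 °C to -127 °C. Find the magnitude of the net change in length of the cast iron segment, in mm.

Free thermal contraction of the whole bar: Σ αᵢΔT Lᵢ = 1.6×10⁻⁶×154×875 + 11.1×10⁻⁶×154×200 + 16.6×10⁻⁶×154×300 = 1.324 mm.
The rigid supports impose zero overall length change; the single axial force P common to all segments must satisfy P Σ Lᵢ/(AᵢEᵢ) = δ_free.
The series flexibility is Σ Lᵢ/(AᵢEᵢ) = 875/(2100×146×10³) + 200/(450×102×10³) + 300/(2300×192×10³) = 7.891×10⁻⁶ mm/N.
P = 1.324 / 7.891×10⁻⁶ = 167800 N = 167.8 kN, tensile.
For the cast iron segment, free thermal change = 11.1×10⁻⁶×154×200 = 0.3419 mm and elastic change from P = 167800×200/(450×102×10³) = 0.7314 mm; these oppose, so the net change is 0.389 mm (segment lengthens).

|ΔL| ≈ 0.389 mm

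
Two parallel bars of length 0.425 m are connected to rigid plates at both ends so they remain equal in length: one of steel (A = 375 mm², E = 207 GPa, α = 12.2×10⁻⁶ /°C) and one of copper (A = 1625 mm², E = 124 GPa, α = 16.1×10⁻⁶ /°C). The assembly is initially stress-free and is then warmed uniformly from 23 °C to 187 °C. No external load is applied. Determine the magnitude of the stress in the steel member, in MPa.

σ ≈ 95.6 MPa (tensile)

The copper has the larger α, so on heating it would change length more than the steel if both were free. The rigid plates force a common final length, so the copper is put into compression and the steel into tension, with equal and opposite forces P (no external load).
Compatibility of the two members (thermal + elastic change equal): (α₁ − α₂)ΔT = P·[1/(A₁E₁) + 1/(A₂E₂)].
|α₁ − α₂|·ΔT = 3.9×10⁻⁶ × 164 = 0.0006396.
1/(A₁E₁) + 1/(A₂E₂) = 1/(375×207×10³) + 1/(1625×124×10³) = 1.785×10⁻⁸ N⁻¹.
So P = 0.0006396 / 1.785×10⁻⁸ = 35.84 kN.
σ_{steel} = P/A₁ = 35840/375 = 95.58 MPa, tensile.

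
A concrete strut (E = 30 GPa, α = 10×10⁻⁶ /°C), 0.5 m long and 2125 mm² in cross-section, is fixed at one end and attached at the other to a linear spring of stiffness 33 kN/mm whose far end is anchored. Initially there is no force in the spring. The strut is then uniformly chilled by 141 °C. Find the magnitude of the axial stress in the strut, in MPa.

σ ≈ 8.7 MPa (tensile)

The unrestrained thermal change is αΔT L = 10×10⁻⁶ × 141 × 500 = 0.705 mm.
Let P be the tensile force in the spring. The strut extends elastically by PL/(AE) and the spring stretches by P/k; together these equal δ_free.
P [ L/(AE) + 1/k ] = δ_free → P [ 500/(2125×30×10³) + 1/(33×10³) ] = 0.705.
P = 0.705 / 3.815×10⁻⁵ = 18480 N.
σ = P/A = 18480/2125 = 8.697 MPa.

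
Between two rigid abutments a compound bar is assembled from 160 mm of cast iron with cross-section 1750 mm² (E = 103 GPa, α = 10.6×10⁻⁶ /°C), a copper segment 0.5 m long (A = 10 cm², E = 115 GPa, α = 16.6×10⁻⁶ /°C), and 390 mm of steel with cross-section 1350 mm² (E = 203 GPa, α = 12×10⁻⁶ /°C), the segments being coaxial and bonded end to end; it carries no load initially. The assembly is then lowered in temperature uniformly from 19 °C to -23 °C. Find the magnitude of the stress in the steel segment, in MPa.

If the supports were absent, the total length change would be Σ αᵢΔT Lᵢ = 10.6×10⁻⁶×42×160 + 16.6×10⁻⁶×42×500 + 12×10⁻⁶×42×390 = 0.6164 mm.
The rigid supports impose zero overall length change; the single axial force P common to all segments must satisfy P Σ Lᵢ/(AᵢEᵢ) = δ_free.
The series flexibility is Σ Lᵢ/(AᵢEᵢ) = 160/(1750×103×10³) + 500/(1000×115×10³) + 390/(1350×203×10³) = 6.659×10⁻⁶ mm/N.
P = 0.6164 / 6.659×10⁻⁶ = 92570 N = 92.57 kN, tensile.
σ_{steel} = P / A = 92570 / 1350 = 68.57 MPa.

σ ≈ 68.6 MPa (tensile)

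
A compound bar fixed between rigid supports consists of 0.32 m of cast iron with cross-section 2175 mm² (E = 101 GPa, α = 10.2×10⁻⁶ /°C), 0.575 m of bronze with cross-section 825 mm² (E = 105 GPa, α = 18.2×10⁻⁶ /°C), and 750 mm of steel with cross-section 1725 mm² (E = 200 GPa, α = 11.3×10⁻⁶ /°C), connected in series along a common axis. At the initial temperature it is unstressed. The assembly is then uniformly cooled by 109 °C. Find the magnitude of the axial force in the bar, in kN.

P ≈ 236 kN (tensile)

Free thermal contraction of the whole bar: Σ αᵢΔT Lᵢ = 10.2×10⁻⁶×109×320 + 18.2×10⁻⁶×109×575 + 11.3×10⁻⁶×109×750 = 2.42 mm.
The walls prevent any net length change, so an axial force P (same in every segment) develops. Compatibility: P · Σ Lᵢ/(AᵢEᵢ) = δ_free.
The series flexibility is Σ Lᵢ/(AᵢEᵢ) = 320/(2175×101×10³) + 575/(825×105×10³) + 750/(1725×200×10³) = 1.027×10⁻⁵ mm/N.
Hence P = δ_free / Σ(L/AE) = 2.42/1.027×10⁻⁵ = 235.7 kN (tensile).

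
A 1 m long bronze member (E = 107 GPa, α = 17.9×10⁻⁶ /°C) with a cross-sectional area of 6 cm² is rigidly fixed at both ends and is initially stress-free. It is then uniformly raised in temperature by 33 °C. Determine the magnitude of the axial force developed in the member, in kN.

P ≈ 37.9 kN (compressive)

Full restraint means ε = 0, so the stress is σ = EαΔT = 107×10³ × 17.9×10⁻⁶ × 33 = 63.2 MPa.
Axial force P = σA = 63.2 × 600 = 37920 N = 37.92 kN, compressive.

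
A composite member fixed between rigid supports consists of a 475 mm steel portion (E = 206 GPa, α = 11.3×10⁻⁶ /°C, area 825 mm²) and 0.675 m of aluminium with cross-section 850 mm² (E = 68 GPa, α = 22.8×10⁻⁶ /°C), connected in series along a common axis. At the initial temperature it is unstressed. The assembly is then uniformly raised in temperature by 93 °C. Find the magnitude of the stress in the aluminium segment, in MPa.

σ ≈ 157 MPa (compressive)

With the walls removed the bar would change length by δ_free = Σ αᵢΔT Lᵢ = 11.3×10⁻⁶×93×475 + 22.8×10⁻⁶×93×675 = 1.93 mm.
The rigid supports impose zero overall length change; the single axial force P common to all segments must satisfy P Σ Lᵢ/(AᵢEᵢ) = δ_free.
Σ Lᵢ/(AᵢEᵢ) = 475/(825×206×10³) + 675/(850×68×10³) = 1.447×10⁻⁵ mm/N.
So P = 1.93 / 1.447×10⁻⁵ = 133.4 kN, compressive.
σ_{aluminium} = P / A = 133400 / 850 = 156.9 MPa.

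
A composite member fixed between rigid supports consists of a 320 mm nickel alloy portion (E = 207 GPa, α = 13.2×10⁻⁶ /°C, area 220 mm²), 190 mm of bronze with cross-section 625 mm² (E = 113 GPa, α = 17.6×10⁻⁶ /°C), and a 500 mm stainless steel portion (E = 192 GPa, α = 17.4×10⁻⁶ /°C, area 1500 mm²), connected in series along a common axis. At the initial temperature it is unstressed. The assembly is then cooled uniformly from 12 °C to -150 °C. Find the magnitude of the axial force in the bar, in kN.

P ≈ 230 kN (tensile)

If the supports were absent, the total length change would be Σ αᵢΔT Lᵢ = 13.2×10⁻⁶×162×320 + 17.6×10⁻⁶×162×190 + 17.4×10⁻⁶×162×500 = 2.635 mm.
The walls prevent any net length change, so an axial force P (same in every segment) develops. Compatibility: P · Σ Lᵢ/(AᵢEᵢ) = δ_free.
The series flexibility is Σ Lᵢ/(AᵢEᵢ) = 320/(220×207×10³) + 190/(625×113×10³) + 500/(1500×192×10³) = 1.145×10⁻⁵ mm/N.
Hence P = δ_free / Σ(L/AE) = 2.635/1.145×10⁻⁵ = 230.1 kN (tensile).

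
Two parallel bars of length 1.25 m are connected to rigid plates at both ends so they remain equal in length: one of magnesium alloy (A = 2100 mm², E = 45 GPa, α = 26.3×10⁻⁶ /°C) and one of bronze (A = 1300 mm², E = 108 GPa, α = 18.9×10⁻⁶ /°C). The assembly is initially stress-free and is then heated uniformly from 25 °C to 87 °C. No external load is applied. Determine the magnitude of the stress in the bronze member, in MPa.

The magnesium alloy has the larger α, so on heating it would change length more than the bronze if both were free. The rigid plates force a common final length, so the magnesium alloy is put into compression and the bronze into tension, with equal and opposite forces P (no external load).
Setting the final lengths equal and cancelling L: (α₁ − α₂)ΔT = P/(A₁E₁) + P/(A₂E₂).
|α₁ − α₂|·ΔT = 7.4×10⁻⁶ × 62 = 0.0004588.
1/(A₁E₁) + 1/(A₂E₂) = 1/(2100×45×10³) + 1/(1300×108×10³) = 1.77×10⁻⁸ N⁻¹.
P = 0.0004588 / 1.77×10⁻⁸ = 25910 N = 25.91 kN.
σ_{bronze} = P/A₂ = 25910/1300 = 19.93 MPa, tensile.

σ ≈ 19.9 MPa (tensile)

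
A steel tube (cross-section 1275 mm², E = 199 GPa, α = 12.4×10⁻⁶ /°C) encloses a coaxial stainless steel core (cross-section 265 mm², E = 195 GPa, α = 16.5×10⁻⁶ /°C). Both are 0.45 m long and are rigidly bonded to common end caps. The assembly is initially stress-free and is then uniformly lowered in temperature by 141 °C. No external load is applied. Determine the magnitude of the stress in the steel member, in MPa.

Both members must finish at the same length. With the larger α, the stainless steel tends to over-contract; the plates restrain it, putting the stainless steel in tension and the steel in compression. With no external load the two internal forces are equal and opposite, magnitude P.
Setting the final lengths equal and cancelling L: (α₁ − α₂)ΔT = P/(A₁E₁) + P/(A₂E₂).
|α₁ − α₂|·ΔT = 4.1×10⁻⁶ × 141 = 0.0005781.
1/(A₁E₁) + 1/(A₂E₂) = 1/(1275×199×10³) + 1/(265×195×10³) = 2.329×10⁻⁸ N⁻¹.
P = 0.0005781 / 2.329×10⁻⁸ = 24820 N = 24.82 kN.
σ_{steel} = P/A₁ = 24820/1275 = 19.47 MPa, compressive.

σ ≈ 19.5 MPa (compressive)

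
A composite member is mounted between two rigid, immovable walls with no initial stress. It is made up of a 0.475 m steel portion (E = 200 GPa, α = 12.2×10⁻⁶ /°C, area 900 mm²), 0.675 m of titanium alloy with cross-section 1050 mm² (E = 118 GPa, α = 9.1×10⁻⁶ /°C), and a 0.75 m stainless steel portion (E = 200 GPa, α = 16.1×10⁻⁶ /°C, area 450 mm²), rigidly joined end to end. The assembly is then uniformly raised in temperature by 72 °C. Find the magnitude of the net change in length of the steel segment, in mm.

Free thermal expansion of the whole bar: Σ αᵢΔT Lᵢ = 12.2×10⁻⁶×72×475 + 9.1×10⁻⁶×72×675 + 16.1×10⁻⁶×72×750 = 1.729 mm.
The walls prevent any net length change, so an axial force P (same in every segment) develops. Compatibility: P · Σ Lᵢ/(AᵢEᵢ) = δ_free.
The series flexibility is Σ Lᵢ/(AᵢEᵢ) = 475/(900×200×10³) + 675/(1050×118×10³) + 750/(450×200×10³) = 1.642×10⁻⁵ mm/N.
Hence P = δ_free / Σ(L/AE) = 1.729/1.642×10⁻⁵ = 105.3 kN (compressive).
For the steel segment, free thermal change = 12.2×10⁻⁶×72×475 = 0.4172 mm and elastic change from P = 105300×475/(900×200×10³) = 0.2779 mm; these oppose, so the net change is 0.139 mm (segment lengthens).

|ΔL| ≈ 0.139 mm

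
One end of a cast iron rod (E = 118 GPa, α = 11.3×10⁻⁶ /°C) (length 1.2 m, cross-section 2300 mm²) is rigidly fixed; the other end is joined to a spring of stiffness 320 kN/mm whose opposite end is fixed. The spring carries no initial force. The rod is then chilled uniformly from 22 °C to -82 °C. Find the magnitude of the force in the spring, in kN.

P ≈ 187 kN

The unrestrained thermal change is αΔT L = 11.3×10⁻⁶ × 104 × 1200 = 1.41 mm.
With a force P in the spring, the elastic change of the rod is PL/(AE) and that of the spring is P/k; compatibility requires their sum to equal δ_free.
So P = δ_free / [L/(AE) + 1/k] = 1.41 / [ 1200/(2300×118×10³) + 1/(320×10³) ].
P = 1.41 / 7.547×10⁻⁶ = 186900 N.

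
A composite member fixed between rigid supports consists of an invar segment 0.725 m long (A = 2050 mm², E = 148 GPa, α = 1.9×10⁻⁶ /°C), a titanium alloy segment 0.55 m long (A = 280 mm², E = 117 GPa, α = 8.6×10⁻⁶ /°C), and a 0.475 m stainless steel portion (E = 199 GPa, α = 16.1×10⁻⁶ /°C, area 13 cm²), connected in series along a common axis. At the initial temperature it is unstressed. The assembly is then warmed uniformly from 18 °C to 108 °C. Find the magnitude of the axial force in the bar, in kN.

With the walls removed the bar would change length by δ_free = Σ αᵢΔT Lᵢ = 1.9×10⁻⁶×90×725 + 8.6×10⁻⁶×90×550 + 16.1×10⁻⁶×90×475 = 1.238 mm.
The walls prevent any net length change, so an axial force P (same in every segment) develops. Compatibility: P · Σ Lᵢ/(AᵢEᵢ) = δ_free.
Σ Lᵢ/(AᵢEᵢ) = 725/(2050×148×10³) + 550/(280×117×10³) + 475/(1300×199×10³) = 2.101×10⁻⁵ mm/N.
P = 1.238 / 2.101×10⁻⁵ = 58910 N = 58.91 kN, compressive.

P ≈ 58.9 kN (compressive)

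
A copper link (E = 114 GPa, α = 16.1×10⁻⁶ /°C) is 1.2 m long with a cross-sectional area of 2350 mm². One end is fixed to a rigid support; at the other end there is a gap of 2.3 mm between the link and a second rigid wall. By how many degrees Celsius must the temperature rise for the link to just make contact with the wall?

Contact occurs when the free expansion equals the gap: αΔT L = 2.3 mm.
So ΔT = g/(αL) = 2.3/(16.1×10⁻⁶ × 1200) = 119 °C.

ΔT ≈ 119 °C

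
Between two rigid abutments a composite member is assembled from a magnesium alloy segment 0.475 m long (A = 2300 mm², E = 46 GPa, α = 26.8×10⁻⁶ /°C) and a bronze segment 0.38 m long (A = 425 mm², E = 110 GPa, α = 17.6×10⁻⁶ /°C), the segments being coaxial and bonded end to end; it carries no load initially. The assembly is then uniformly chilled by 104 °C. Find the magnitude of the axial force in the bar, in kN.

P ≈ 160 kN (tensile)

With the walls removed the bar would change length by δ_free = Σ αᵢΔT Lᵢ = 26.8×10⁻⁶×104×475 + 17.6×10⁻⁶×104×380 = 2.019 mm.
Since the ends are fixed, an axial force P builds up, equal in every segment, with P · Σ Lᵢ/(AᵢEᵢ) = δ_free.
Σ Lᵢ/(AᵢEᵢ) = 475/(2300×46×10³) + 380/(425×110×10³) = 1.262×10⁻⁵ mm/N.
P = 2.019 / 1.262×10⁻⁵ = 160000 N = 160 kN, tensile.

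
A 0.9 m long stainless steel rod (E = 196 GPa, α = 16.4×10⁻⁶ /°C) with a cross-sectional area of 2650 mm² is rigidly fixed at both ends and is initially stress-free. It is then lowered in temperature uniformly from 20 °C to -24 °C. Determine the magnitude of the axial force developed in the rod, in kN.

Full restraint means ε = 0, so the stress is σ = EαΔT = 196×10³ × 16.4×10⁻⁶ × 44 = 141.4 MPa.
Then P = σA = 141.4 × 2650 mm² = 374.8 kN, tensile.

P ≈ 375 kN (tensile)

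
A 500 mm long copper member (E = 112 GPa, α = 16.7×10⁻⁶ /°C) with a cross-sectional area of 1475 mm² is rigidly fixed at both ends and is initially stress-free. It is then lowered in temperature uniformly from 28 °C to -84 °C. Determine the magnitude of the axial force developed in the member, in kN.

P ≈ 309 kN (tensile)

With zero net strain, σ = E·αΔT = 112 GPa × 16.7×10⁻⁶ × 112 = 209.5 MPa.
Axial force P = σA = 209.5 × 1475 = 309000 N = 309 kN, tensile.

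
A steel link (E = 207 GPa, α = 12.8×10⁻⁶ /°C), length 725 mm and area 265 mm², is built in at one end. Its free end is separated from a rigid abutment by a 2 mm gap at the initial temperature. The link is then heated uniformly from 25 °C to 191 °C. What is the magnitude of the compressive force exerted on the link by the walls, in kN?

Unrestrained expansion: δ_free = αΔT L = 12.8×10⁻⁶ × 166 × 725 = 1.54 mm.
This is smaller than the 2 mm clearance, so the link expands freely without reaching the stop — the stress is zero.

P ≈ 0 kN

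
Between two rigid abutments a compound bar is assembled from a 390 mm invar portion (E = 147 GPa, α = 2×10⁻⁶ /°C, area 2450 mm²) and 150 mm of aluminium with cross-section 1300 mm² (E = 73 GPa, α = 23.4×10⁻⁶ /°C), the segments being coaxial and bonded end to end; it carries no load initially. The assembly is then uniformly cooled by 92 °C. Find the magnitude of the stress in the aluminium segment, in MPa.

If the supports were absent, the total length change would be Σ αᵢΔT Lᵢ = 2×10⁻⁶×92×390 + 23.4×10⁻⁶×92×150 = 0.3947 mm.
Since the ends are fixed, an axial force P builds up, equal in every segment, with P · Σ Lᵢ/(AᵢEᵢ) = δ_free.
Σ Lᵢ/(AᵢEᵢ) = 390/(2450×147×10³) + 150/(1300×73×10³) = 2.663×10⁻⁶ mm/N.
Hence P = δ_free / Σ(L/AE) = 0.3947/2.663×10⁻⁶ = 148.2 kN (tensile).
σ_{aluminium} = P / A = 148200 / 1300 = 114 MPa.

σ ≈ 114 MPa (tensile)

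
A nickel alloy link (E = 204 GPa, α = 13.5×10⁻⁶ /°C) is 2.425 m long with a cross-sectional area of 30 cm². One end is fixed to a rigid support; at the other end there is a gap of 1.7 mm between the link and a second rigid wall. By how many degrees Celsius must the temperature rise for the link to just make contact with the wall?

ΔT ≈ 51.9 °C

Contact occurs when the free expansion equals the gap: αΔT L = 1.7 mm.
So ΔT = g/(αL) = 1.7/(13.5×10⁻⁶ × 2425) = 51.93 °C.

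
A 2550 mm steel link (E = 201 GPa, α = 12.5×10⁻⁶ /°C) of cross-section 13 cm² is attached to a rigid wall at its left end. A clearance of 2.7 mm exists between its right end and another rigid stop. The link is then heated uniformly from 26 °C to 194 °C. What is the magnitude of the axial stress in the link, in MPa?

σ ≈ 209 MPa (compressive)

Free thermal elongation = αΔT L = 12.5×10⁻⁶ × 168 × 2550 = 5.355 mm.
The gap closes (δ_free > 2.7 mm) and the wall then resists a further 5.355 − 2.7 = 2.655 mm of expansion.
That suppressed elongation corresponds to σ = E·Δ/L = 201×10³ × 2.655/2550 = 209.3 MPa.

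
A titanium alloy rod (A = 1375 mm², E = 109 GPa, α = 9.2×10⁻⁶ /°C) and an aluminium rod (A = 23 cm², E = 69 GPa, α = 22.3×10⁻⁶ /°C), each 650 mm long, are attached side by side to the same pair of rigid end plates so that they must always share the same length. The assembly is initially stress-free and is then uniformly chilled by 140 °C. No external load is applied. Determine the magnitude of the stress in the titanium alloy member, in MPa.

σ ≈ 103 MPa (compressive)

Both members must finish at the same length. With the larger α, the aluminium tends to over-contract; the plates restrain it, putting the aluminium in tension and the titanium alloy in compression. With no external load the two internal forces are equal and opposite, magnitude P.
Setting the final lengths equal and cancelling L: (α₁ − α₂)ΔT = P/(A₁E₁) + P/(A₂E₂).
|α₁ − α₂|·ΔT = 13.1×10⁻⁶ × 140 = 0.001834.
1/(A₁E₁) + 1/(A₂E₂) = 1/(1375×109×10³) + 1/(2300×69×10³) = 1.297×10⁻⁸ N⁻¹.
So P = 0.001834 / 1.297×10⁻⁸ = 141.4 kN.
σ_{titanium alloy} = P/A₁ = 141400/1375 = 102.8 MPa, compressive.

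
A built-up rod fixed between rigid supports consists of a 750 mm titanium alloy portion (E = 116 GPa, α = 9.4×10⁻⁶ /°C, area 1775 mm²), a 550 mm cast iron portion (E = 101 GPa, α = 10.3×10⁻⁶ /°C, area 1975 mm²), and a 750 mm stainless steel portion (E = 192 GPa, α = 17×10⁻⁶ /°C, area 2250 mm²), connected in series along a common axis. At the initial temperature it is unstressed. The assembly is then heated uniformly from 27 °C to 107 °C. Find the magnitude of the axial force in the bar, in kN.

Free thermal expansion of the whole bar: Σ αᵢΔT Lᵢ = 9.4×10⁻⁶×80×750 + 10.3×10⁻⁶×80×550 + 17×10⁻⁶×80×750 = 2.037 mm.
The rigid supports impose zero overall length change; the single axial force P common to all segments must satisfy P Σ Lᵢ/(AᵢEᵢ) = δ_free.
The series flexibility is Σ Lᵢ/(AᵢEᵢ) = 750/(1775×116×10³) + 550/(1975×101×10³) + 750/(2250×192×10³) = 8.136×10⁻⁶ mm/N.
Hence P = δ_free / Σ(L/AE) = 2.037/8.136×10⁻⁶ = 250.4 kN (compressive).

P ≈ 250 kN (compressive)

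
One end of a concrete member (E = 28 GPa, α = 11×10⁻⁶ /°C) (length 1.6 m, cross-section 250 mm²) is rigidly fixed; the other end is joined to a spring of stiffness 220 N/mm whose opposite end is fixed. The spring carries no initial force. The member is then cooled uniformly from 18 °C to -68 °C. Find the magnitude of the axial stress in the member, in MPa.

σ ≈ 1.27 MPa (tensile)

Free thermal contraction: δ_free = αΔT L = 11×10⁻⁶ × 86 × 1600 = 1.514 mm.
With a force P in the spring, the elastic change of the member is PL/(AE) and that of the spring is P/k; compatibility requires their sum to equal δ_free.
So P = δ_free / [L/(AE) + 1/k] = 1.514 / [ 1600/(250×28×10³) + 1/(220) ].
P = 1.514 / 0.004774 = 317 N.
σ = P/A = 317/250 = 1.268 MPa.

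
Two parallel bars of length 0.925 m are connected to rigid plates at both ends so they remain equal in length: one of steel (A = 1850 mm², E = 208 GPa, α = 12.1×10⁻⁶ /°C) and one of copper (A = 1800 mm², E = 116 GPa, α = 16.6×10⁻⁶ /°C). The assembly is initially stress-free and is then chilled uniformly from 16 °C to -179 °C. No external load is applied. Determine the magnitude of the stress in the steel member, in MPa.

Equilibrium of a rigid end plate with no external load gives equal and opposite internal forces ±P in the two members. Since α_{copper} > α_{steel}, cooling drives the copper into tension and the steel into compression.
Equating the net (thermal + elastic) strains gives |α₁ − α₂|·ΔT = P·[1/(A₁E₁) + 1/(A₂E₂)].
|α₁ − α₂|·ΔT = 4.5×10⁻⁶ × 195 = 0.0008775.
1/(A₁E₁) + 1/(A₂E₂) = 1/(1850×208×10³) + 1/(1800×116×10³) = 7.388×10⁻⁹ N⁻¹.
P = 0.0008775 / 7.388×10⁻⁹ = 118800 N = 118.8 kN.
σ_{steel} = P/A₁ = 118800/1850 = 64.2 MPa, compressive.

σ ≈ 64.2 MPa (compressive)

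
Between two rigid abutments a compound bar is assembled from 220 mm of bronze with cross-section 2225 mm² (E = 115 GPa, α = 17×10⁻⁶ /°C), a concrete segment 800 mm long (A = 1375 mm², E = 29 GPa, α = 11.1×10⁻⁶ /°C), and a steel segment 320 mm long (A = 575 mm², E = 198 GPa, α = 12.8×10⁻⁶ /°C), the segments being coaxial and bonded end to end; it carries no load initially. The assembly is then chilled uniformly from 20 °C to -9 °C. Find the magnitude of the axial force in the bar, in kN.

If the supports were absent, the total length change would be Σ αᵢΔT Lᵢ = 17×10⁻⁶×29×220 + 11.1×10⁻⁶×29×800 + 12.8×10⁻⁶×29×320 = 0.4848 mm.
The walls prevent any net length change, so an axial force P (same in every segment) develops. Compatibility: P · Σ Lᵢ/(AᵢEᵢ) = δ_free.
Σ Lᵢ/(AᵢEᵢ) = 220/(2225×115×10³) + 800/(1375×29×10³) + 320/(575×198×10³) = 2.373×10⁻⁵ mm/N.
Hence P = δ_free / Σ(L/AE) = 0.4848/2.373×10⁻⁵ = 20.43 kN (tensile).

P ≈ 20.4 kN (tensile)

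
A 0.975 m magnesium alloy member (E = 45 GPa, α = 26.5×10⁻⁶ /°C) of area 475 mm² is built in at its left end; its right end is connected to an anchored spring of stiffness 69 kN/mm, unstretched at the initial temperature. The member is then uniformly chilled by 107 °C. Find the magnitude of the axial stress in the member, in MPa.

σ ≈ 96.8 MPa (tensile)

The unrestrained thermal change is αΔT L = 26.5×10⁻⁶ × 107 × 975 = 2.765 mm.
With a force P in the spring, the elastic change of the member is PL/(AE) and that of the spring is P/k; compatibility requires their sum to equal δ_free.
So P = δ_free / [L/(AE) + 1/k] = 2.765 / [ 975/(475×45×10³) + 1/(69×10³) ].
P = 2.765 / 6.011×10⁻⁵ = 46000 N.
σ = P/A = 46000/475 = 96.83 MPa.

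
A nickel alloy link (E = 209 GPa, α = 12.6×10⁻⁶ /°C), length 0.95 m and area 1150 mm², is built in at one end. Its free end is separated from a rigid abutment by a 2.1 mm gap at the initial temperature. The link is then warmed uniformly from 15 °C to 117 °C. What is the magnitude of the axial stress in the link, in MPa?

Free thermal elongation = αΔT L = 12.6×10⁻⁶ × 102 × 950 = 1.221 mm.
Since δ_free = 1.22 mm is less than the 2.1 mm gap, the link never touches the wall. No axial force develops.

σ ≈ 0 MPa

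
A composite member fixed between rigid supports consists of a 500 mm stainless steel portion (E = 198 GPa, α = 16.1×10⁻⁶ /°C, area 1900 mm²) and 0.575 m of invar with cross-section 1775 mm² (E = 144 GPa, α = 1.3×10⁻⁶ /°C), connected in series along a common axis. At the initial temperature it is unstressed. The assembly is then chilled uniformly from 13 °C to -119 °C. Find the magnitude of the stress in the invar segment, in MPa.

Free thermal contraction of the whole bar: Σ αᵢΔT Lᵢ = 16.1×10⁻⁶×132×500 + 1.3×10⁻⁶×132×575 = 1.161 mm.
Since the ends are fixed, an axial force P builds up, equal in every segment, with P · Σ Lᵢ/(AᵢEᵢ) = δ_free.
Σ Lᵢ/(AᵢEᵢ) = 500/(1900×198×10³) + 575/(1775×144×10³) = 3.579×10⁻⁶ mm/N.
Hence P = δ_free / Σ(L/AE) = 1.161/3.579×10⁻⁶ = 324.5 kN (tensile).
σ_{invar} = P / A = 324500 / 1775 = 182.8 MPa.

σ ≈ 183 MPa (tensile)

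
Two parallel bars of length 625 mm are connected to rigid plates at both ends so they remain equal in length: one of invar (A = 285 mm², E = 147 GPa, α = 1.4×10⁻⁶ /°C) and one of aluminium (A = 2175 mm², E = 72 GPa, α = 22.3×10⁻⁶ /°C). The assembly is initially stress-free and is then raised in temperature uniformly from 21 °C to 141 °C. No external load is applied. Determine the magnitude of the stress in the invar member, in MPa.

σ ≈ 291 MPa (tensile)

The aluminium has the larger α, so on heating it would change length more than the invar if both were free. The rigid plates force a common final length, so the aluminium is put into compression and the invar into tension, with equal and opposite forces P (no external load).
Compatibility of the two members (thermal + elastic change equal): (α₁ − α₂)ΔT = P·[1/(A₁E₁) + 1/(A₂E₂)].
|α₁ − α₂|·ΔT = 20.9×10⁻⁶ × 120 = 0.002508.
1/(A₁E₁) + 1/(A₂E₂) = 1/(285×147×10³) + 1/(2175×72×10³) = 3.025×10⁻⁸ N⁻¹.
P = 0.002508 / 3.025×10⁻⁸ = 82900 N = 82.9 kN.
σ_{invar} = P/A₁ = 82900/285 = 290.9 MPa, tensile.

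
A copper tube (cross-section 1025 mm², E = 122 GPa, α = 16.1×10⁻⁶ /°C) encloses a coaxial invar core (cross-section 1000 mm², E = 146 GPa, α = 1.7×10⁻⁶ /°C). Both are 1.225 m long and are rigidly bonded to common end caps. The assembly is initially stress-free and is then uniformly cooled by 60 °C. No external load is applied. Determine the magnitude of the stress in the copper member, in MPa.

σ ≈ 56.8 MPa (tensile)

Both members must finish at the same length. With the larger α, the copper tends to over-contract; the plates restrain it, putting the copper in tension and the invar in compression. With no external load the two internal forces are equal and opposite, magnitude P.
Equating the net (thermal + elastic) strains gives |α₁ − α₂|·ΔT = P·[1/(A₁E₁) + 1/(A₂E₂)].
|α₁ − α₂|·ΔT = 14.4×10⁻⁶ × 60 = 0.000864.
1/(A₁E₁) + 1/(A₂E₂) = 1/(1025×122×10³) + 1/(1000×146×10³) = 1.485×10⁻⁸ N⁻¹.
So P = 0.000864 / 1.485×10⁻⁸ = 58.2 kN.
σ_{copper} = P/A₁ = 58200/1025 = 56.78 MPa, tensile.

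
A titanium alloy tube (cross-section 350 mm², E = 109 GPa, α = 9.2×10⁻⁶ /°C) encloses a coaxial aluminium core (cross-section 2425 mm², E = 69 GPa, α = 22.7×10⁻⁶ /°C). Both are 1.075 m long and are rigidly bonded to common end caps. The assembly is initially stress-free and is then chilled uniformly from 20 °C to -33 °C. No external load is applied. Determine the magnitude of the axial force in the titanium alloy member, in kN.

The aluminium has the larger α, so on cooling it would change length more than the titanium alloy if both were free. The rigid plates force a common final length, so the aluminium is put into tension and the titanium alloy into compression, with equal and opposite forces P (no external load).
Setting the final lengths equal and cancelling L: (α₁ − α₂)ΔT = P/(A₁E₁) + P/(A₂E₂).
|α₁ − α₂|·ΔT = 13.5×10⁻⁶ × 53 = 0.0007155.
1/(A₁E₁) + 1/(A₂E₂) = 1/(350×109×10³) + 1/(2425×69×10³) = 3.219×10⁻⁸ N⁻¹.
So P = 0.0007155 / 3.219×10⁻⁸ = 22.23 kN.

P ≈ 22.2 kN (compressive in the titanium alloy)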